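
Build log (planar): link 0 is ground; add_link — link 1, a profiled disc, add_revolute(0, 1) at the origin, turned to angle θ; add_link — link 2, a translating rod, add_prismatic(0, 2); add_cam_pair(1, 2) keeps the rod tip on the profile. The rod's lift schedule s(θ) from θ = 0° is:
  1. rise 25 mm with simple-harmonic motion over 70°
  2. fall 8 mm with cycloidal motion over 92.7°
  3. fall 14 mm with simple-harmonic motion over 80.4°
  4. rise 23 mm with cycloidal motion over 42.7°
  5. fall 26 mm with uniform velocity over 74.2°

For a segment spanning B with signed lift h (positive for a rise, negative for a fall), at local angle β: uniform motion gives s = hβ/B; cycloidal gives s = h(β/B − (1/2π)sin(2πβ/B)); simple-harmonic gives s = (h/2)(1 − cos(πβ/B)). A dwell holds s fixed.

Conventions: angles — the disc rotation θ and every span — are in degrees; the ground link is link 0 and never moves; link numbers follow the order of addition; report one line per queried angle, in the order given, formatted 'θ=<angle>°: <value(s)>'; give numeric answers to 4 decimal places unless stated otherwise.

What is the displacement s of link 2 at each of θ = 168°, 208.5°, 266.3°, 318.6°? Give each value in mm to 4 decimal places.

seg 1 [0°–70°] simple-harmonic, h=25: full span → s += 25 → s = 25.0000
seg 2 [70°–162.7°] cycloidal, h=-8: full span → s += -8 → s = 17.0000
seg 3 [162.7°–243.1°] simple-harmonic, h=-14: θ=168° here. β=5.3, B=80.4. -14/2·(1 − cos(π·0.0659)) = -0.1496 → s = 16.8504
seg 3 [162.7°–243.1°] simple-harmonic, h=-14: θ=208.5° here. β=45.8, B=80.4. -14/2·(1 − cos(π·0.5697)) = -8.5195 → s = 8.4805
seg 3 [162.7°–243.1°] simple-harmonic, h=-14: full span → s += -14 → s = 3.0000
seg 4 [243.1°–285.8°] cycloidal, h=23: θ=266.3° here. β=23.2, B=42.7. 23·(0.5433 − sin(2π·0.5433)/(2π)) = 13.4807 → s = 16.4807
seg 4 [243.1°–285.8°] cycloidal, h=23: full span → s += 23 → s = 26.0000
seg 5 [285.8°–360°] uniform, h=-26: θ=318.6° here. β=32.8, B=74.2. -26·32.8/74.2 = -11.4933 → s = 14.5067

θ=168°: 16.8504
θ=208.5°: 8.4805
θ=266.3°: 16.4807
θ=318.6°: 14.5067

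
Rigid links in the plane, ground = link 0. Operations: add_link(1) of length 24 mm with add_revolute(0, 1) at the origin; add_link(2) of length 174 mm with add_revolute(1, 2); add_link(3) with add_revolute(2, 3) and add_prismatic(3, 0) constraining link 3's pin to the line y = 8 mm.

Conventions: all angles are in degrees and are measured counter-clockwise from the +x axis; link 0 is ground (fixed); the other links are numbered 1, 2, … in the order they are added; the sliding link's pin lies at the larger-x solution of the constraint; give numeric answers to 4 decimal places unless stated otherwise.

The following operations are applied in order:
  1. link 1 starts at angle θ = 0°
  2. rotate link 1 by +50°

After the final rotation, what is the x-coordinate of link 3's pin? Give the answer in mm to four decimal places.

geometry: r = 24 mm, L = 174 mm, e = 8 mm; θ starts at 0°
rotate link 1 by +50°: θ ← 0° +50° = 50°
crank pin P = (r cos θ, r sin θ) = (15.426903, 18.385067)
h = r sin θ − e = 18.385067 − 8 = 10.385067
x = r cos θ + √(L² − h²) = 15.426903 + 173.689811 = 189.116713

189.1167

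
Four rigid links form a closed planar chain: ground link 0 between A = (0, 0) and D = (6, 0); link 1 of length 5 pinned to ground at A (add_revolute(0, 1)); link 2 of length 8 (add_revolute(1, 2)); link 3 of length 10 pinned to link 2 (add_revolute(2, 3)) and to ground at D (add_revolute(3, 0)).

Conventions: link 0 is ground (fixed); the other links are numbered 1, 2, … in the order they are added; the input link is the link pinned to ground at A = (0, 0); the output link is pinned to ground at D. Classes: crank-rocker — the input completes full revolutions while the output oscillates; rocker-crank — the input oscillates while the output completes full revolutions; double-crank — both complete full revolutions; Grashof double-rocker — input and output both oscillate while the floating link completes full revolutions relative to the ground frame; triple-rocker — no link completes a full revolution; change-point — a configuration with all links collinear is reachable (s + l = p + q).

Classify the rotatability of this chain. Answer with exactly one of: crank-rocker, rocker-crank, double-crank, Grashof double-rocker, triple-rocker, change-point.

lengths: ground=6, input=5, coupler=8, output=10
sorted: s=5 (shortest), l=10 (longest), p+q=14
s + l = 15 vs p + q = 14
s + l > p + q → non-Grashof → no link fully rotates → triple-rocker

triple-rocker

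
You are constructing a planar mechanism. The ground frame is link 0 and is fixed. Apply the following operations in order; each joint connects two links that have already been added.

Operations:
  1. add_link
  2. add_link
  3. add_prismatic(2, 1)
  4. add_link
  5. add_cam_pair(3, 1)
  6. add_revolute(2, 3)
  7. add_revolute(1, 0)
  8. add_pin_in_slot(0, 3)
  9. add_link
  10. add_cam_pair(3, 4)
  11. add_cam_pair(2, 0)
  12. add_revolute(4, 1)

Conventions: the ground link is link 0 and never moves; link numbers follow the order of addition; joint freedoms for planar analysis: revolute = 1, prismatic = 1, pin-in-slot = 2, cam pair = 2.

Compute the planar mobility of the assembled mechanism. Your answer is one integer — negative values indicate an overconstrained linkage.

ground; <1,0,0>
#1 <2,0,0>
#2 <3,0,0>
P:2↔1 J1 <3,1,0>
#3 <4,1,0>
C:3↔1 J2 <4,1,1>
R:2↔3 J1 <4,2,1>
R:1↔0 J1 <4,3,1>
PS:0↔3 J2 <4,3,2>
#4 <5,3,2>
C:3↔4 J2 <5,3,3>
C:2↔0 J2 <5,3,4>
R:4↔1 J1 <5,4,4>
3×4 − 2×4 − 1×4 = 0

M = 0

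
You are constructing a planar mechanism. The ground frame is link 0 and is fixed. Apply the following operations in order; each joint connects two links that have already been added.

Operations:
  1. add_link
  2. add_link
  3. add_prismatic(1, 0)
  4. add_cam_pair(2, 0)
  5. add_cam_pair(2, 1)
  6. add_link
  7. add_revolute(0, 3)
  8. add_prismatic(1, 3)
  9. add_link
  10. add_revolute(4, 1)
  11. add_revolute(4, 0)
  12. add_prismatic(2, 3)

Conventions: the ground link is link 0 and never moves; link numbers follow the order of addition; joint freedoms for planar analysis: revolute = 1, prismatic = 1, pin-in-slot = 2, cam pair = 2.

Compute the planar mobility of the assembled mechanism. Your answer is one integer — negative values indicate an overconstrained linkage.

L=1 J1=0 J2=0
add link → L=2 J1=0 J2=0
add link → L=3 J1=0 J2=0
P@1,0 dof=1 J1 → L=3 J1=1 J2=0
C@2,0 dof=2 J2 → L=3 J1=1 J2=1
C@2,1 dof=2 J2 → L=3 J1=1 J2=2
add link → L=4 J1=1 J2=2
R@0,3 dof=1 J1 → L=4 J1=2 J2=2
P@1,3 dof=1 J1 → L=4 J1=3 J2=2
add link → L=5 J1=3 J2=2
R@4,1 dof=1 J1 → L=5 J1=4 J2=2
R@4,0 dof=1 J1 → L=5 J1=5 J2=2
P@2,3 dof=1 J1 → L=5 J1=6 J2=2
M=3(L−1)−2J1−J2=3·4−2·6−2=-2

M = -2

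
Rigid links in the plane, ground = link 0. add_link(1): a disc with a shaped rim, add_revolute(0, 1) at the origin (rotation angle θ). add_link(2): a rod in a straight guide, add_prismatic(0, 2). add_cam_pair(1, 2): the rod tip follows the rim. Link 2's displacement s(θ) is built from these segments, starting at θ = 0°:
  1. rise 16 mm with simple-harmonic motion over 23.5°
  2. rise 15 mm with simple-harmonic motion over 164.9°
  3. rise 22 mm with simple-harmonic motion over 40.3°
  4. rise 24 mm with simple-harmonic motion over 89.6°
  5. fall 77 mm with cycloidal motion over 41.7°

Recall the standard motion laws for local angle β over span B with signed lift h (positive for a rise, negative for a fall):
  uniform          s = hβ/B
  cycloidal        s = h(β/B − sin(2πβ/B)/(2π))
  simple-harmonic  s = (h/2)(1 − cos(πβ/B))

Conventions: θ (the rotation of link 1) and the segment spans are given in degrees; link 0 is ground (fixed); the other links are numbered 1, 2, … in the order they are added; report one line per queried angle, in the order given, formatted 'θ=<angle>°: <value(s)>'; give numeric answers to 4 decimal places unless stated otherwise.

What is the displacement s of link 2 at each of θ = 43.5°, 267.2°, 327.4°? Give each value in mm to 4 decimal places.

segment 1 (0° to 23.5°, simple-harmonic, h = 16) is passed completely: s = 0.0000 + (16) = 16.0000
θ = 43.5° falls in segment 2 (23.5° to 188.4°, simple-harmonic, h = 15): β = 43.5 − 23.5 = 20°, B = 164.9°; Δs = 15/2·(1 − cos(π·0.1213)) = 0.5379; s = 16.0000 + 0.5379 = 16.5379
segment 2 (23.5° to 188.4°, simple-harmonic, h = 15) is passed completely: s = 16.0000 + (15) = 31.0000
segment 3 (188.4° to 228.7°, simple-harmonic, h = 22) is passed completely: s = 31.0000 + (22) = 53.0000
θ = 267.2° falls in segment 4 (228.7° to 318.3°, simple-harmonic, h = 24): β = 267.2 − 228.7 = 38.5°, B = 89.6°; Δs = 24/2·(1 − cos(π·0.4297)) = 9.3708; s = 53.0000 + 9.3708 = 62.3708
segment 4 (228.7° to 318.3°, simple-harmonic, h = 24) is passed completely: s = 53.0000 + (24) = 77.0000
θ = 327.4° falls in segment 5 (318.3° to 360°, cycloidal, h = -77): β = 327.4 − 318.3 = 9.1°, B = 41.7°; Δs = -77·(0.2182 − sin(2π·0.2182)/(2π)) = -4.7918; s = 77.0000 − 4.7918 = 72.2082

θ=43.5°: 16.5379
θ=267.2°: 62.3708
θ=327.4°: 72.2082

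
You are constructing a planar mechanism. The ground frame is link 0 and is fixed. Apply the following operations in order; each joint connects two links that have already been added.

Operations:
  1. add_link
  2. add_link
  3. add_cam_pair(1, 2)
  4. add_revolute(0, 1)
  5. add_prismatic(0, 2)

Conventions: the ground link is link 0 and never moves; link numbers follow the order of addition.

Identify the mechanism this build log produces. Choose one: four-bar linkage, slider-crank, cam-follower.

links: 3 (incl. ground); joints: 1 revolute, 1 prismatic, 1 higher (cam) pair, forming one closed loop
3 links, revolute + prismatic + higher pair in one loop → cam-follower

cam-follower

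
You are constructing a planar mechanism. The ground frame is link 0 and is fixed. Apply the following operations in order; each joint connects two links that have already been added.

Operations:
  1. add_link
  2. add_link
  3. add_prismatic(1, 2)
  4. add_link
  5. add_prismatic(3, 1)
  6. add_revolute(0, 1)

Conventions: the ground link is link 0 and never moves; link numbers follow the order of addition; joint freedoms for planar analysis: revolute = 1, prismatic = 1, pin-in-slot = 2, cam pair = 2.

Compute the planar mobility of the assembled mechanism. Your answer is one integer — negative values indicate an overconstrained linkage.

(L,J1,J2)=(1,0,0); link0 fixed
link1: (2,0,0)
link2: (3,0,0)
P 1-2 [J1]: (3,1,0)
link3: (4,1,0)
P 3-1 [J1]: (4,2,0)
R 0-1 [J1]: (4,3,0)
Grübler: 3·3 − 2·3 − 0 = 3

M = 3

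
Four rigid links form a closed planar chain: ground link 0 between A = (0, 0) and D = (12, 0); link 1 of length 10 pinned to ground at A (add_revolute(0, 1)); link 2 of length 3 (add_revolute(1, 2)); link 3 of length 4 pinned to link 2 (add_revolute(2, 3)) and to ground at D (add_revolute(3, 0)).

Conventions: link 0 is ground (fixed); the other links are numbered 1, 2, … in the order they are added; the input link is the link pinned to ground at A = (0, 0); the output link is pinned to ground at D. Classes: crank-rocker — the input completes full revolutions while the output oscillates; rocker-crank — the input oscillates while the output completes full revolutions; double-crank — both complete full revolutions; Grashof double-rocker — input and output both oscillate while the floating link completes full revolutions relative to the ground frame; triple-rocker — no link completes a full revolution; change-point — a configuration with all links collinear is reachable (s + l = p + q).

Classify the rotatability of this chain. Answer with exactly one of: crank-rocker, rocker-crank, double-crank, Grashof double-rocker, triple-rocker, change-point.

lengths: ground=12, input=10, coupler=3, output=4
sorted: s=3 (shortest), l=12 (longest), p+q=14
s + l = 15 vs p + q = 14
s + l > p + q → non-Grashof → no link fully rotates → triple-rocker

triple-rocker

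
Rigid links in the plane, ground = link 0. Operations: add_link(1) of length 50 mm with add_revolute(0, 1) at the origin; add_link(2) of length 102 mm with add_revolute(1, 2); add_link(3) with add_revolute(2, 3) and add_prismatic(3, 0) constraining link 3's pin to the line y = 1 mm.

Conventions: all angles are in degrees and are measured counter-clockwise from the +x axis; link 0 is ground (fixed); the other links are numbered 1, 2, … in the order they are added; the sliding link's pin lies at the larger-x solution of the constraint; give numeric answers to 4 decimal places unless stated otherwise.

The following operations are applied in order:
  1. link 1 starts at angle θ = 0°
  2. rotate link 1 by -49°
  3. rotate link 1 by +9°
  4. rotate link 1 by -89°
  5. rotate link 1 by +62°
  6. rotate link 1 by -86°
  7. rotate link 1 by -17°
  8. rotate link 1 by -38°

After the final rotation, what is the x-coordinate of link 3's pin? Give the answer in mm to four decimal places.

geometry: r = 50 mm, L = 102 mm, e = 1 mm; θ starts at 0°
rotate link 1 by -49°: θ ← 0° -49° = -49°
rotate link 1 by +9°: θ ← -49° +9° = -40°
rotate link 1 by -89°: θ ← -40° -89° = -129°
rotate link 1 by +62°: θ ← -129° +62° = -67°
rotate link 1 by -86°: θ ← -67° -86° = -153°
rotate link 1 by -17°: θ ← -153° -17° = -170°
rotate link 1 by -38°: θ ← -170° -38° = -208°
crank pin P = (r cos θ, r sin θ) = (-44.147380, 23.473578)
h = r sin θ − e = 23.473578 − 1 = 22.473578
x = r cos θ + √(L² − h²) = -44.147380 + 99.493408 = 55.346029

55.3460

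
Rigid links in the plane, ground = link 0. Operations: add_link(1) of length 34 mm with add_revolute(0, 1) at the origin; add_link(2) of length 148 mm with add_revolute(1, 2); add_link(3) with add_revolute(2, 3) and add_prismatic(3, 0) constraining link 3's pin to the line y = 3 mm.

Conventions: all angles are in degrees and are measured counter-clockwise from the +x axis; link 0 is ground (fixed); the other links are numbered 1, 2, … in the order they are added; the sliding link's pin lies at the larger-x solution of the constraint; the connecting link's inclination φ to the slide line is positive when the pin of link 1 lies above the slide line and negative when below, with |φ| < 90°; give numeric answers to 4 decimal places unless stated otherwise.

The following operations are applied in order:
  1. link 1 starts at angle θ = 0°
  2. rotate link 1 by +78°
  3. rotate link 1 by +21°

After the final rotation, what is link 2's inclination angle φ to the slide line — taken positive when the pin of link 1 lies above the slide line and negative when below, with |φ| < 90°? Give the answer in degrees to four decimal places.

geometry: r = 34 mm, L = 148 mm, e = 3 mm; θ starts at 0°
rotate link 1 by +78°: θ ← 0° +78° = 78°
rotate link 1 by +21°: θ ← 78° +21° = 99°
h = r sin θ − e = 33.581404 − 3 = 30.581404
sin φ = h / L = 30.581404 / 148 = 0.20663111
φ = arcsin(0.20663111) = 11.924999°

11.9250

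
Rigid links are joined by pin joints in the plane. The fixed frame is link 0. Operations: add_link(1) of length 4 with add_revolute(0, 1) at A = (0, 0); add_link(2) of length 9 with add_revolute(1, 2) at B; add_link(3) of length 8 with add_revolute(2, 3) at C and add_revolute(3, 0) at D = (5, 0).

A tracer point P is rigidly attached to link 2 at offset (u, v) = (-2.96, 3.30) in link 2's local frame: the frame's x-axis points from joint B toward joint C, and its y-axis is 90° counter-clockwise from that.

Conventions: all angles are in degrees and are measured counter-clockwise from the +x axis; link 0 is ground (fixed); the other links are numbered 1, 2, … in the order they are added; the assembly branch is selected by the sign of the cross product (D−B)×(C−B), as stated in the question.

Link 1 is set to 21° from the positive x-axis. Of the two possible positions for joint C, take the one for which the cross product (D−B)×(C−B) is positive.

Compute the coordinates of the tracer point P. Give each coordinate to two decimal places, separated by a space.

A=(0,0), D=(5.00,0)
B = A + 4.00·(cos21°, sin21°) = (3.7343, 1.4335)
|BD| = 1.9123
circle(B,9.00) ∩ circle(D,8.00): a=5.4011, h=7.1992
  candidates: C₊=(12.7058,2.1496) cross=13.767; C₋=(1.9125,-7.3802) cross=-13.767
  branch + wants cross > 0 → take C=(12.7058,2.1496) (cross=13.767)
ex = (C−B)/|BC| = (0.9968,0.0796); ey = (-0.0796,0.9968)
P = B + -2.96·ex + 3.30·ey = (0.5211,4.4875)

0.52 4.49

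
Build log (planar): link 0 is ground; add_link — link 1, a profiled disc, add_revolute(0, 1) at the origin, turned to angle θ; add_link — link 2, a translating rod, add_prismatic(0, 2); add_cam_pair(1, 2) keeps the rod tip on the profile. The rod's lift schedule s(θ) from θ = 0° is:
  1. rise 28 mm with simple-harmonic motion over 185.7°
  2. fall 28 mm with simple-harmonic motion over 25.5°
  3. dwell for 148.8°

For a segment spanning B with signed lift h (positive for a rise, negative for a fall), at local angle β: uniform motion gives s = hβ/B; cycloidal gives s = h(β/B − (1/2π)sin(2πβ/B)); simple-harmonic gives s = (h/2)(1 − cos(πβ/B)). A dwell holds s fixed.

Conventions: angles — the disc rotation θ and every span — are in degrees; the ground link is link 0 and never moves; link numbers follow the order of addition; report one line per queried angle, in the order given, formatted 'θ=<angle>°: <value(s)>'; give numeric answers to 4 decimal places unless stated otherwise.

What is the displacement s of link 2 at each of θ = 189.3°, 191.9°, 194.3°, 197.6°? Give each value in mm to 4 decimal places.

seg 1 [0°–185.7°] simple-harmonic, h=28: full span → s += 28 → s = 28.0000
seg 2 [185.7°–211.2°] simple-harmonic, h=-28: θ=189.3° here. β=3.6, B=25.5. -28/2·(1 − cos(π·0.1412)) = -1.3545 → s = 26.6455
seg 2 [185.7°–211.2°] simple-harmonic, h=-28: θ=191.9° here. β=6.2, B=25.5. -28/2·(1 − cos(π·0.2431)) = -3.8894 → s = 24.1106
seg 2 [185.7°–211.2°] simple-harmonic, h=-28: θ=194.3° here. β=8.6, B=25.5. -28/2·(1 − cos(π·0.3373)) = -7.1499 → s = 20.8501
seg 2 [185.7°–211.2°] simple-harmonic, h=-28: θ=197.6° here. β=11.9, B=25.5. -28/2·(1 − cos(π·0.4667)) = -12.5366 → s = 15.4634

θ=189.3°: 26.6455
θ=191.9°: 24.1106
θ=194.3°: 20.8501
θ=197.6°: 15.4634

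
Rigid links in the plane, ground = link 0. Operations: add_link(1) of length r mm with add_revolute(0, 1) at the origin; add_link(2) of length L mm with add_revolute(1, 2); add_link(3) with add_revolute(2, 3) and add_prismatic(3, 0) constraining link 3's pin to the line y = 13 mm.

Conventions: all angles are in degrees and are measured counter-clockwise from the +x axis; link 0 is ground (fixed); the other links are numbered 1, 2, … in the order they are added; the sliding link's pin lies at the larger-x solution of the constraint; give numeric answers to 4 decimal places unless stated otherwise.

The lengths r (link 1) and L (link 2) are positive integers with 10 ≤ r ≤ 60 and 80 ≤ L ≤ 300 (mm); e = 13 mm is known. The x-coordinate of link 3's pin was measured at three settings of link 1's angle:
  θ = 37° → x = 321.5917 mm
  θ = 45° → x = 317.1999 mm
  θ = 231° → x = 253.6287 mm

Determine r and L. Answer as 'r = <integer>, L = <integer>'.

constraint per measurement: (x − r cos θ)² + (r sin θ − e)² = L²
subtracting the θ₁ and θ₂ equations cancels the r² and L² terms:
r = (x₁² − x₂²) / (2[(x₁cos θ₁ + e sin θ₁) − (x₂cos θ₂ + e sin θ₂)]) = 45.0001 → r = 45
L² = (x₁ − r cos θ₁)² + (r sin θ₁ − e)² = 81795.9883 → L = 286.0000 → L = 286
check at θ₃=231°: x = 253.6287 (printed 253.6287) ✓

r = 45, L = 286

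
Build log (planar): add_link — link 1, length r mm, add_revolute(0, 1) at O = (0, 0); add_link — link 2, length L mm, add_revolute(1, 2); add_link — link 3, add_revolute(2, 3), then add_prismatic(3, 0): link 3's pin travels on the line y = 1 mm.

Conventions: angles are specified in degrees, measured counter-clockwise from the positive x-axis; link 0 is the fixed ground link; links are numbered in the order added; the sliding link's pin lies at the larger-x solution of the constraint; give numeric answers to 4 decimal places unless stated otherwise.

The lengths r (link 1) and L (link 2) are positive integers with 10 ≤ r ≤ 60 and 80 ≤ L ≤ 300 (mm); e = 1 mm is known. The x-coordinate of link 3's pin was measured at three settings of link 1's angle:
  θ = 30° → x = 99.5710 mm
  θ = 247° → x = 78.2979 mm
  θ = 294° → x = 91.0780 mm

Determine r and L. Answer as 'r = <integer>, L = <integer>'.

constraint per measurement: (x − r cos θ)² + (r sin θ − e)² = L²
subtracting the θ₁ and θ₂ equations cancels the r² and L² terms:
r = (x₁² − x₂²) / (2[(x₁cos θ₁ + e sin θ₁) − (x₂cos θ₂ + e sin θ₂)]) = 15.9999 → r = 16
L² = (x₁ − r cos θ₁)² + (r sin θ₁ − e)² = 7395.9915 → L = 86.0000 → L = 86
check at θ₃=294°: x = 91.0780 (printed 91.0780) ✓

r = 16, L = 86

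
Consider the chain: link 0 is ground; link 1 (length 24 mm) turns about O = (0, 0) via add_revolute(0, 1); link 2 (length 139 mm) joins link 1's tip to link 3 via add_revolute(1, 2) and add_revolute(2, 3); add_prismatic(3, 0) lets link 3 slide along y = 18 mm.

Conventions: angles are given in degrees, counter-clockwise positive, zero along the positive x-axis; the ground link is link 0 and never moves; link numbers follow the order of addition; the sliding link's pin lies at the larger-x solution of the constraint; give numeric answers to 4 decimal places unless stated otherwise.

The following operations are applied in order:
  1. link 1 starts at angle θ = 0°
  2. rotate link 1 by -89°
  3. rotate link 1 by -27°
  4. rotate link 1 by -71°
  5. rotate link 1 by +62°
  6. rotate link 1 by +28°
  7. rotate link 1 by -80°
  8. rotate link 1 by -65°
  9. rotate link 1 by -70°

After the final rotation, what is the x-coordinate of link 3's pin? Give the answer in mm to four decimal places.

geometry: r = 24 mm, L = 139 mm, e = 18 mm; θ starts at 0°
rotate link 1 by -89°: θ ← 0° -89° = -89°
rotate link 1 by -27°: θ ← -89° -27° = -116°
rotate link 1 by -71°: θ ← -116° -71° = -187°
rotate link 1 by +62°: θ ← -187° +62° = -125°
rotate link 1 by +28°: θ ← -125° +28° = -97°
rotate link 1 by -80°: θ ← -97° -80° = -177°
rotate link 1 by -65°: θ ← -177° -65° = -242°
rotate link 1 by -70°: θ ← -242° -70° = -312°
crank pin P = (r cos θ, r sin θ) = (16.059135, 17.835476)
h = r sin θ − e = 17.835476 − 18 = -0.164524
x = r cos θ + √(L² − h²) = 16.059135 + 138.999903 = 155.059037

155.0590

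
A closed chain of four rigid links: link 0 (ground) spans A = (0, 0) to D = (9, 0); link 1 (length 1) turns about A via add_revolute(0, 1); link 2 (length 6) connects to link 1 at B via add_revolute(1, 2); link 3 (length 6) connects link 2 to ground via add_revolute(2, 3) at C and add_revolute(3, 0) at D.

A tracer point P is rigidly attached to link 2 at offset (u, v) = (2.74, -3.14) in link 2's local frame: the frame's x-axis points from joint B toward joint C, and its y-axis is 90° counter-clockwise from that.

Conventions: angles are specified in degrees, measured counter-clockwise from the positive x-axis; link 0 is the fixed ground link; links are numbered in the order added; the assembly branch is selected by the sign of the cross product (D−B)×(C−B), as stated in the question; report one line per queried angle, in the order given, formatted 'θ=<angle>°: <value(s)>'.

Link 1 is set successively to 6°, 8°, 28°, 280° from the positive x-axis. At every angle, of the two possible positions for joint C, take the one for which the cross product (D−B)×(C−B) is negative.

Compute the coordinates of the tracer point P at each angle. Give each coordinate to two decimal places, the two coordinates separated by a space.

A=(0,0), D=(9.00,0)
θ=6°: B = A + 1.00·(cos6°, sin6°) = (0.9945, 0.1045)
θ=6°: |BD| = 8.0062
θ=6°: circle(B,6.00) ∩ circle(D,6.00): a=4.0031, h=4.4694
θ=6°:   candidates: C₊=(5.0556,4.5213) cross=35.783; C₋=(4.9389,-4.4167) cross=-35.783
θ=6°:   branch - wants cross < 0 → take C=(4.9389,-4.4167) (cross=-35.783)
θ=6°: ex = (C−B)/|BC| = (0.6574,-0.7535); ey = (0.7535,0.6574)
θ=6°: P = B + 2.74·ex + -3.14·ey = (0.4297,-4.0244)
θ=8°: B = A + 1.00·(cos8°, sin8°) = (0.9903, 0.1392)
θ=8°: |BD| = 8.0109
θ=8°: circle(B,6.00) ∩ circle(D,6.00): a=4.0055, h=4.4672
θ=8°:   candidates: C₊=(5.0727,4.5361) cross=35.787; C₋=(4.9175,-4.3970) cross=-35.787
θ=8°:   branch - wants cross < 0 → take C=(4.9175,-4.3970) (cross=-35.787)
θ=8°: ex = (C−B)/|BC| = (0.6545,-0.7560); ey = (0.7560,0.6545)
θ=8°: P = B + 2.74·ex + -3.14·ey = (0.4098,-3.9876)
θ=28°: B = A + 1.00·(cos28°, sin28°) = (0.8829, 0.4695)
θ=28°: |BD| = 8.1306
θ=28°: circle(B,6.00) ∩ circle(D,6.00): a=4.0653, h=4.4129
θ=28°:   candidates: C₊=(5.1963,4.6402) cross=35.879; C₋=(4.6867,-4.1708) cross=-35.879
θ=28°:   branch - wants cross < 0 → take C=(4.6867,-4.1708) (cross=-35.879)
θ=28°: ex = (C−B)/|BC| = (0.6340,-0.7734); ey = (0.7734,0.6340)
θ=28°: P = B + 2.74·ex + -3.14·ey = (0.1916,-3.6402)
θ=280°: B = A + 1.00·(cos280°, sin280°) = (0.1736, -0.9848)
θ=280°: |BD| = 8.8811
θ=280°: circle(B,6.00) ∩ circle(D,6.00): a=4.4406, h=4.0350
θ=280°:   candidates: C₊=(4.1394,3.5177) cross=35.836; C₋=(5.0343,-4.5025) cross=-35.836
θ=280°:   branch - wants cross < 0 → take C=(5.0343,-4.5025) (cross=-35.836)
θ=280°: ex = (C−B)/|BC| = (0.8101,-0.5863); ey = (0.5863,0.8101)
θ=280°: P = B + 2.74·ex + -3.14·ey = (0.5524,-5.1350)

θ=6°: 0.43 -4.02
θ=8°: 0.41 -3.99
θ=28°: 0.19 -3.64
θ=280°: 0.55 -5.13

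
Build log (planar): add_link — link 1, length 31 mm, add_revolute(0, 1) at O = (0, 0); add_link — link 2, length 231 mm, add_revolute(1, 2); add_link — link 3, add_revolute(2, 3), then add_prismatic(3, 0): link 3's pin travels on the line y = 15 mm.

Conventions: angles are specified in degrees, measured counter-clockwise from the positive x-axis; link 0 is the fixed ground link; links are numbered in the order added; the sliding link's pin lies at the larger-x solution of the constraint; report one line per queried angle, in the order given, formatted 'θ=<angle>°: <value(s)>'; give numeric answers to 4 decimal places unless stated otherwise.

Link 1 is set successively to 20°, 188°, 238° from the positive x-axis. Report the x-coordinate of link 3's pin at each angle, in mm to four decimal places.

geometry: r = 31 mm, L = 231 mm, e = 15 mm
θ=20°: crank pin P = (r cos θ, r sin θ) = (29.130471, 10.602624)
θ=20°: h = r sin θ − e = 10.602624 − 15 = -4.397376
θ=20°: x = r cos θ + √(L² − h²) = 29.130471 + 230.958141 = 260.088613
θ=188°: crank pin P = (r cos θ, r sin θ) = (-30.698310, -4.314366)
θ=188°: h = r sin θ − e = -4.314366 − 15 = -19.314366
θ=188°: x = r cos θ + √(L² − h²) = -30.698310 + 230.191128 = 199.492818
θ=238°: crank pin P = (r cos θ, r sin θ) = (-16.427497, -26.289491)
θ=238°: h = r sin θ − e = -26.289491 − 15 = -41.289491
θ=238°: x = r cos θ + √(L² − h²) = -16.427497 + 227.279955 = 210.852458

θ=20°: 260.0886
θ=188°: 199.4928
θ=238°: 210.8525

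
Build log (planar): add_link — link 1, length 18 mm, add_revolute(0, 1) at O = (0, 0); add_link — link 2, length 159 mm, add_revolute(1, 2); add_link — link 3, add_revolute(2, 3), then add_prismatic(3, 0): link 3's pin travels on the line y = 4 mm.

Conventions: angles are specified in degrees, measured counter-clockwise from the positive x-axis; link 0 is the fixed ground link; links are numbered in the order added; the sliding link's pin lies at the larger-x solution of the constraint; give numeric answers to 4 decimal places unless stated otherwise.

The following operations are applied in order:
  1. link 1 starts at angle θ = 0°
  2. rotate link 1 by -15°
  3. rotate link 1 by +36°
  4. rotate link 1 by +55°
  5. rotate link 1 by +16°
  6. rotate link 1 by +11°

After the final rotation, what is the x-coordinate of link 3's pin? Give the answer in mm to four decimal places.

geometry: r = 18 mm, L = 159 mm, e = 4 mm; θ starts at 0°
rotate link 1 by -15°: θ ← 0° -15° = -15°
rotate link 1 by +36°: θ ← -15° +36° = 21°
rotate link 1 by +55°: θ ← 21° +55° = 76°
rotate link 1 by +16°: θ ← 76° +16° = 92°
rotate link 1 by +11°: θ ← 92° +11° = 103°
crank pin P = (r cos θ, r sin θ) = (-4.049119, 17.538661)
h = r sin θ − e = 17.538661 − 4 = 13.538661
x = r cos θ + √(L² − h²) = -4.049119 + 158.422551 = 154.373432

154.3734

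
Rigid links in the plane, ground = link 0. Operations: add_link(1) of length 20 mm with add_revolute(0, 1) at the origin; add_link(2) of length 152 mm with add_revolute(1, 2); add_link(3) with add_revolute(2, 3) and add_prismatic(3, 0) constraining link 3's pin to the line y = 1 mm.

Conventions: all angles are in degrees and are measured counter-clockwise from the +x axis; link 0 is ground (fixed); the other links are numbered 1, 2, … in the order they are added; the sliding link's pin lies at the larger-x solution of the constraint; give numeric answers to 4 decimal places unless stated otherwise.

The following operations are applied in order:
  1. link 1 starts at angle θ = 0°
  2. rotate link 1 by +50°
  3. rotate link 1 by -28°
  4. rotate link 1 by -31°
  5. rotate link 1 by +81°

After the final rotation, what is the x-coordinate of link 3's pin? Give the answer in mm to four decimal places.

geometry: r = 20 mm, L = 152 mm, e = 1 mm; θ starts at 0°
rotate link 1 by +50°: θ ← 0° +50° = 50°
rotate link 1 by -28°: θ ← 50° -28° = 22°
rotate link 1 by -31°: θ ← 22° -31° = -9°
rotate link 1 by +81°: θ ← -9° +81° = 72°
crank pin P = (r cos θ, r sin θ) = (6.180340, 19.021130)
h = r sin θ − e = 19.021130 − 1 = 18.021130
x = r cos θ + √(L² − h²) = 6.180340 + 150.927926 = 157.108266

157.1083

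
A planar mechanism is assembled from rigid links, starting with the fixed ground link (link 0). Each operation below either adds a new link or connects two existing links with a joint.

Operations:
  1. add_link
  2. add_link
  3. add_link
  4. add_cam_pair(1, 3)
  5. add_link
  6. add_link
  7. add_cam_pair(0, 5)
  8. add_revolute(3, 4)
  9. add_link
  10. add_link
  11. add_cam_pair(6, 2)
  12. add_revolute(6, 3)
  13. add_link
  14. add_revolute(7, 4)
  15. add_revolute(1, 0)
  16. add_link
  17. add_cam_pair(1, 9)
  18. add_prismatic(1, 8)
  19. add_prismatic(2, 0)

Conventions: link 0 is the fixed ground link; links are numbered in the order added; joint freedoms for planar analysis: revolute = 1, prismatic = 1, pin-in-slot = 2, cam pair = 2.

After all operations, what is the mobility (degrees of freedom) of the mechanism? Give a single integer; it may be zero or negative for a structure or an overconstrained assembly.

(L,J1,J2)=(1,0,0); link0 fixed
link1: (2,0,0)
link2: (3,0,0)
link3: (4,0,0)
C 1-3 [J2]: (4,0,1)
link4: (5,0,1)
link5: (6,0,1)
C 0-5 [J2]: (6,0,2)
R 3-4 [J1]: (6,1,2)
link6: (7,1,2)
link7: (8,1,2)
C 6-2 [J2]: (8,1,3)
R 6-3 [J1]: (8,2,3)
link8: (9,2,3)
R 7-4 [J1]: (9,3,3)
R 1-0 [J1]: (9,4,3)
link9: (10,4,3)
C 1-9 [J2]: (10,4,4)
P 1-8 [J1]: (10,5,4)
P 2-0 [J1]: (10,6,4)
Grübler: 3·9 − 2·6 − 4 = 11

M = 11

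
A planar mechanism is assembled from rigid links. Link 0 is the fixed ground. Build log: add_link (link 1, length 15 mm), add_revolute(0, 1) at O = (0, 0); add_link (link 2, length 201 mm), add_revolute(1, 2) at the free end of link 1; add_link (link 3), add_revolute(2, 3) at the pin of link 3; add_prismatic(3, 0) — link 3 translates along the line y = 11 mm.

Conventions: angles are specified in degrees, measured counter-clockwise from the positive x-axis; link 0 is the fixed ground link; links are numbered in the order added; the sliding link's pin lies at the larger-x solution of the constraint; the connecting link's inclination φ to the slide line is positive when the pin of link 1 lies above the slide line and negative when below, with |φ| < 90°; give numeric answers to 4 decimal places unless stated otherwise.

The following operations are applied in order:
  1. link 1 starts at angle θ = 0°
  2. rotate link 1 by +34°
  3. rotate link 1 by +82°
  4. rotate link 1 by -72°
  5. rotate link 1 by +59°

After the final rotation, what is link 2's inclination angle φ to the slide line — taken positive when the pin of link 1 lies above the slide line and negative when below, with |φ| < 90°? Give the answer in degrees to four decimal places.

geometry: r = 15 mm, L = 201 mm, e = 11 mm; θ starts at 0°
rotate link 1 by +34°: θ ← 0° +34° = 34°
rotate link 1 by +82°: θ ← 34° +82° = 116°
rotate link 1 by -72°: θ ← 116° -72° = 44°
rotate link 1 by +59°: θ ← 44° +59° = 103°
h = r sin θ − e = 14.615551 − 11 = 3.615551
sin φ = h / L = 3.615551 / 201 = 0.01798782
φ = arcsin(0.01798782) = 1.030682°

1.0307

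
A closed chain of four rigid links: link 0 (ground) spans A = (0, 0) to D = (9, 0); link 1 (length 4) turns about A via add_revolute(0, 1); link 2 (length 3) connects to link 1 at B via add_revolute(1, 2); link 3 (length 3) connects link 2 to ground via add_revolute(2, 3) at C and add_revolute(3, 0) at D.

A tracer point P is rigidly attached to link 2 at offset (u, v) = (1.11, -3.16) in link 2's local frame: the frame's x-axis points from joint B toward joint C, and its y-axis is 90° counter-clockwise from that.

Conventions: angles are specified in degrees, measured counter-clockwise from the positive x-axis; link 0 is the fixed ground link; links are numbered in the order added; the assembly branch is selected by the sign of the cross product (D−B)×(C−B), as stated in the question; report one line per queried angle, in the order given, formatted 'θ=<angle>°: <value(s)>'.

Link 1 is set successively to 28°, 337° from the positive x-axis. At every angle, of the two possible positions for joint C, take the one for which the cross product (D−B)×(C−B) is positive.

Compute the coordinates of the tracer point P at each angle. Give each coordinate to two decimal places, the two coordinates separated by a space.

A=(0,0), D=(9.00,0)
θ=28°: B = A + 4.00·(cos28°, sin28°) = (3.5318, 1.8779)
θ=28°: |BD| = 5.7817
θ=28°: circle(B,3.00) ∩ circle(D,3.00): a=2.8908, h=0.8019
θ=28°:   candidates: C₊=(6.5264,1.6974) cross=4.636; C₋=(6.0054,0.1805) cross=-4.636
θ=28°:   branch + wants cross > 0 → take C=(6.5264,1.6974) (cross=4.636)
θ=28°: ex = (C−B)/|BC| = (0.9982,-0.0602); ey = (0.0602,0.9982)
θ=28°: P = B + 1.11·ex + -3.16·ey = (4.4496,-1.3432)
θ=337°: B = A + 4.00·(cos337°, sin337°) = (3.6820, -1.5629)
θ=337°: |BD| = 5.5429
θ=337°: circle(B,3.00) ∩ circle(D,3.00): a=2.7714, h=1.1485
θ=337°:   candidates: C₊=(6.0172,0.3205) cross=6.366; C₋=(6.6649,-1.8834) cross=-6.366
θ=337°:   branch + wants cross > 0 → take C=(6.0172,0.3205) (cross=6.366)
θ=337°: ex = (C−B)/|BC| = (0.7784,0.6278); ey = (-0.6278,0.7784)
θ=337°: P = B + 1.11·ex + -3.16·ey = (6.5298,-3.3258)

θ=28°: 4.45 -1.34
θ=337°: 6.53 -3.33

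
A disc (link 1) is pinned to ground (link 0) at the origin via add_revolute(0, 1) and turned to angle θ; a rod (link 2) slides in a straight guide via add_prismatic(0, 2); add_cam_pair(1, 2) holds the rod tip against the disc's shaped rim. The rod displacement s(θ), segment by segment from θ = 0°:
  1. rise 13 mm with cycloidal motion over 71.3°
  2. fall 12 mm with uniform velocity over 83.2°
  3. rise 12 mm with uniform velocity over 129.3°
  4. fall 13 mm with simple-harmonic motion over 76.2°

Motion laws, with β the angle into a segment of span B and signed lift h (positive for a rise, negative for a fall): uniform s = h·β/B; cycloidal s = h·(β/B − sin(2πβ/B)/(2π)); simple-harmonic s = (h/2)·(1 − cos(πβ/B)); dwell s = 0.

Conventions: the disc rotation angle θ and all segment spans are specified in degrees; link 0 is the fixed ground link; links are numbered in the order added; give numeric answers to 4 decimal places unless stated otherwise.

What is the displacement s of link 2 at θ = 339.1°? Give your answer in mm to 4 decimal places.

segment 1 (0° to 71.3°, cycloidal, h = 13) is passed completely: s = 0.0000 + (13) = 13.0000
segment 2 (71.3° to 154.5°, uniform, h = -12) is passed completely: s = 13.0000 + (-12) = 1.0000
segment 3 (154.5° to 283.8°, uniform, h = 12) is passed completely: s = 1.0000 + (12) = 13.0000
θ = 339.1° falls in segment 4 (283.8° to 360°, simple-harmonic, h = -13): β = 339.1 − 283.8 = 55.3°, B = 76.2°; Δs = -13/2·(1 − cos(π·0.7257)) = -10.7326; s = 13.0000 − 10.7326 = 2.2674

2.2674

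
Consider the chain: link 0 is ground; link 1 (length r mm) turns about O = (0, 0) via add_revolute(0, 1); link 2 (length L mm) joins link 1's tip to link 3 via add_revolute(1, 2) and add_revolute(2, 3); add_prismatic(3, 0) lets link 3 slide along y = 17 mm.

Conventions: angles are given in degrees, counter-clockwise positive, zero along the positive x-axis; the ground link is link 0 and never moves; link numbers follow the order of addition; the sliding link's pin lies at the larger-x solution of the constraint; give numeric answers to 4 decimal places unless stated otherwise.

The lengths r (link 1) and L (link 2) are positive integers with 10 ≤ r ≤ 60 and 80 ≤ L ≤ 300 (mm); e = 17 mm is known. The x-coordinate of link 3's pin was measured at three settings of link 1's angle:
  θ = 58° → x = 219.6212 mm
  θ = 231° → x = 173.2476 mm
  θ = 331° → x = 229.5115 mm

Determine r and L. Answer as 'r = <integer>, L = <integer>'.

constraint per measurement: (x − r cos θ)² + (r sin θ − e)² = L²
subtracting the θ₁ and θ₂ equations cancels the r² and L² terms:
r = (x₁² − x₂²) / (2[(x₁cos θ₁ + e sin θ₁) − (x₂cos θ₂ + e sin θ₂)]) = 36.0000 → r = 36
L² = (x₁ − r cos θ₁)² + (r sin θ₁ − e)² = 40400.9923 → L = 201.0000 → L = 201
check at θ₃=331°: x = 229.5115 (printed 229.5115) ✓

r = 36, L = 201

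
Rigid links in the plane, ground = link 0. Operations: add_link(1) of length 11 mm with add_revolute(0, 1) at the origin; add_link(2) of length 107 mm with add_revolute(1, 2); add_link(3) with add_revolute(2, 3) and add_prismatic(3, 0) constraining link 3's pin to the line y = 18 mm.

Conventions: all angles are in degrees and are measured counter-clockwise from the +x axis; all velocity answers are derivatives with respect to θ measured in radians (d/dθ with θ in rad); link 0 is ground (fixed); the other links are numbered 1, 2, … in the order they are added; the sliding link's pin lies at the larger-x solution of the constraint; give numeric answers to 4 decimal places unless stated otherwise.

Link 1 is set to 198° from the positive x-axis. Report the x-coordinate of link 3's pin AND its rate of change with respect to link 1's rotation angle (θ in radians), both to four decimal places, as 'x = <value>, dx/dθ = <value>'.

geometry: r = 11 mm, L = 107 mm, e = 18 mm
crank pin P = (r cos θ, r sin θ) = (-10.461622, -3.399187)
h = r sin θ − e = -3.399187 − 18 = -21.399187
x = r cos θ + √(L² − h²) = -10.461622 + 104.838327 = 94.376705
dx/dθ = −r sin θ − h·r cos θ/√(L² − h²) (θ in radians; h = -21.399187) = 1.263802

x = 94.3767, dx/dθ = 1.2638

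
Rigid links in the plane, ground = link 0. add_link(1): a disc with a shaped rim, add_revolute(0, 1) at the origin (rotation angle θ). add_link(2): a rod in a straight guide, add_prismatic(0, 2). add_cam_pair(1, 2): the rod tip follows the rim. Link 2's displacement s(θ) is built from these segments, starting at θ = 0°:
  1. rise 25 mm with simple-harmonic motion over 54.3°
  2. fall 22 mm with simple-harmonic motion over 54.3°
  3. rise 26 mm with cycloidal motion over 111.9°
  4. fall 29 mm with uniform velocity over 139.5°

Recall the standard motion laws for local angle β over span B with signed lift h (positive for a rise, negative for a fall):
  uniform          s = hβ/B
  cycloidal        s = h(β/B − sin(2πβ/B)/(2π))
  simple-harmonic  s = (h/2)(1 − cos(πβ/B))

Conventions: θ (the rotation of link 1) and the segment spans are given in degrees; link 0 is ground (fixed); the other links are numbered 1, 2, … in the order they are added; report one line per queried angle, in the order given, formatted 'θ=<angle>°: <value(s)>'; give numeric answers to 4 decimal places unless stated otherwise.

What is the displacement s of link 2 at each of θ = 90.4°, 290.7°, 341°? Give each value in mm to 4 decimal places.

segment 1 (0° to 54.3°, simple-harmonic, h = 25) is passed completely: s = 0.0000 + (25) = 25.0000
θ = 90.4° falls in segment 2 (54.3° to 108.6°, simple-harmonic, h = -22): β = 90.4 − 54.3 = 36.1°, B = 54.3°; Δs = -22/2·(1 − cos(π·0.6648)) = -16.4448; s = 25.0000 − 16.4448 = 8.5552
segment 2 (54.3° to 108.6°, simple-harmonic, h = -22) is passed completely: s = 25.0000 + (-22) = 3.0000
segment 3 (108.6° to 220.5°, cycloidal, h = 26) is passed completely: s = 3.0000 + (26) = 29.0000
θ = 290.7° falls in segment 4 (220.5° to 360°, uniform, h = -29): β = 290.7 − 220.5 = 70.2°, B = 139.5°; Δs = -29·70.2/139.5 = -14.5935; s = 29.0000 − 14.5935 = 14.4065
θ = 341° falls in segment 4 (220.5° to 360°, uniform, h = -29): β = 341 − 220.5 = 120.5°, B = 139.5°; Δs = -29·120.5/139.5 = -25.0502; s = 29.0000 − 25.0502 = 3.9498

θ=90.4°: 8.5552
θ=290.7°: 14.4065
θ=341°: 3.9498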